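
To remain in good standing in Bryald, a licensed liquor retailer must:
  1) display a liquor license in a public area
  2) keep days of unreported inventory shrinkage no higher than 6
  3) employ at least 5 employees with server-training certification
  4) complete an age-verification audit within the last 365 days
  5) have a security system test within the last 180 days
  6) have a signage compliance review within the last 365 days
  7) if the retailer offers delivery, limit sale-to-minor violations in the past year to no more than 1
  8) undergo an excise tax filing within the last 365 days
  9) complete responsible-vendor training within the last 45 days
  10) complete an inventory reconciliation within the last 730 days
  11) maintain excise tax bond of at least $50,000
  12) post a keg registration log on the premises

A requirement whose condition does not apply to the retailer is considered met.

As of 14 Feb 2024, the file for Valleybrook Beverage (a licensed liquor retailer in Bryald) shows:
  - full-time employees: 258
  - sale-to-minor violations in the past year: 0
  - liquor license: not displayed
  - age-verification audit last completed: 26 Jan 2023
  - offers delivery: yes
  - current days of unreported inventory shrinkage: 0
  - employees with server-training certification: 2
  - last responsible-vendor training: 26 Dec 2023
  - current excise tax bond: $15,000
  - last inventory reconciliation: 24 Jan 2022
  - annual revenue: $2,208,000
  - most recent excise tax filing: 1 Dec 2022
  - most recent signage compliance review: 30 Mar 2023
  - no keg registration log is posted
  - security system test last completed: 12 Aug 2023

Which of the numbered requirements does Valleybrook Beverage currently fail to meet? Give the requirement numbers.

1. liquor license absent → not met
2. days of unreported inventory shrinkage 0 ≤ 6 → met
3. employees with server-training certification 2 < 5 → not met
4. age-verification audit 384 days ago vs limit 365 → not met
5. security system test 186 days ago vs limit 180 → not met
6. signage compliance review 321 days ago vs limit 365 → met
7. condition 'offers delivery' holds; sale-to-minor violations in the past year 0 ≤ 1 → met
8. excise tax filing 440 days ago vs limit 365 → not met
9. responsible-vendor training 50 days ago vs limit 45 → not met
10. inventory reconciliation 751 days ago vs limit 730 → not met
11. excise tax bond $15,000 < $50,000 → not met
12. keg registration log absent → not met
Not met: 1, 3, 4, 5, 8, 9, 10, 11, 12

1, 3, 4, 5, 8, 9, 10, 11, 12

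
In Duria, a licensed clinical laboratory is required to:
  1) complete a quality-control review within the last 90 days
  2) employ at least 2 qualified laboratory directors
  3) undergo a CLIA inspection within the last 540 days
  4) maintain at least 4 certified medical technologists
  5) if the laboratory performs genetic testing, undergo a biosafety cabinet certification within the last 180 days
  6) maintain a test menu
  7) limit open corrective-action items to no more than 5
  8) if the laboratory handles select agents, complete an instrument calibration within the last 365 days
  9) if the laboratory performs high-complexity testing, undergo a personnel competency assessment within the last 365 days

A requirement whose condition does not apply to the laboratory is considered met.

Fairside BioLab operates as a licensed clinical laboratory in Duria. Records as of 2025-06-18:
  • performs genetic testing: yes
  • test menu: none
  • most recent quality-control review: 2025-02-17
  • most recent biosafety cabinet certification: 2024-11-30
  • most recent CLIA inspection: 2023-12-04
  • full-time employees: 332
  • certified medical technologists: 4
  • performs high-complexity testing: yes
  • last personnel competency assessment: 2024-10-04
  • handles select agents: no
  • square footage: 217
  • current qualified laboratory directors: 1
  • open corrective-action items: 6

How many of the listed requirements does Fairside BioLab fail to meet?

6

1. quality-control review 121 days ago vs limit 90 → not met
2. qualified laboratory directors 1 < 2 → not met
3. CLIA inspection 562 days ago vs limit 540 → not met
4. certified medical technologists 4 ≥ 4 → met
5. condition 'performs genetic testing' holds; biosafety cabinet certification 200 days ago vs limit 180 → not met
6. test menu absent → not met
7. open corrective-action items 6 > 5 → not met
8. condition 'handles select agents' does not hold → requirement n/a → met
9. condition 'performs high-complexity testing' holds; personnel competency assessment 257 days ago vs limit 365 → met
Not met: 6 of 9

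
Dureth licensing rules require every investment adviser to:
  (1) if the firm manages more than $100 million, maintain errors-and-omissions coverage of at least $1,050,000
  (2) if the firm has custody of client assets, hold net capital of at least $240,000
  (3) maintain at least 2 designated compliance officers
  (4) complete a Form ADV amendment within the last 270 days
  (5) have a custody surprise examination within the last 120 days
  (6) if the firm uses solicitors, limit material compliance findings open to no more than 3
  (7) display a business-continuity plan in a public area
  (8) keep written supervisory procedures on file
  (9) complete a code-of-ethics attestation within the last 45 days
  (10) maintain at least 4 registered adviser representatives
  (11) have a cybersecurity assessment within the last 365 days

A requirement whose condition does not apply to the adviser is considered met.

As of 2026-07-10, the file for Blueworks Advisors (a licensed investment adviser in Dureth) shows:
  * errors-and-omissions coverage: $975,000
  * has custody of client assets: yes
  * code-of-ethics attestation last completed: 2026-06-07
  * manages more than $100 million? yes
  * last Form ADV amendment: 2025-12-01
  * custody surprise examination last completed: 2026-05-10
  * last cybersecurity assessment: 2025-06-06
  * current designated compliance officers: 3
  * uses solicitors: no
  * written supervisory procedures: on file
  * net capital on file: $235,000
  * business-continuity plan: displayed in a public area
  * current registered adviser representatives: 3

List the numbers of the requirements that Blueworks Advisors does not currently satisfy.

1, 2, 10, 11

1. condition 'manages more than $100 million' holds; errors-and-omissions coverage $975,000 < $1,050,000 → not met
2. condition 'has custody of client assets' holds; net capital $235,000 < $240,000 → not met
3. designated compliance officers 3 ≥ 2 → met
4. Form ADV amendment 221 days ago vs limit 270 → met
5. custody surprise examination 61 days ago vs limit 120 → met
6. condition 'uses solicitors' does not hold → requirement n/a → met
7. business-continuity plan present → met
8. written supervisory procedures present → met
9. code-of-ethics attestation 33 days ago vs limit 45 → met
10. registered adviser representatives 3 < 4 → not met
11. cybersecurity assessment 399 days ago vs limit 365 → not met
Not met: 1, 2, 10, 11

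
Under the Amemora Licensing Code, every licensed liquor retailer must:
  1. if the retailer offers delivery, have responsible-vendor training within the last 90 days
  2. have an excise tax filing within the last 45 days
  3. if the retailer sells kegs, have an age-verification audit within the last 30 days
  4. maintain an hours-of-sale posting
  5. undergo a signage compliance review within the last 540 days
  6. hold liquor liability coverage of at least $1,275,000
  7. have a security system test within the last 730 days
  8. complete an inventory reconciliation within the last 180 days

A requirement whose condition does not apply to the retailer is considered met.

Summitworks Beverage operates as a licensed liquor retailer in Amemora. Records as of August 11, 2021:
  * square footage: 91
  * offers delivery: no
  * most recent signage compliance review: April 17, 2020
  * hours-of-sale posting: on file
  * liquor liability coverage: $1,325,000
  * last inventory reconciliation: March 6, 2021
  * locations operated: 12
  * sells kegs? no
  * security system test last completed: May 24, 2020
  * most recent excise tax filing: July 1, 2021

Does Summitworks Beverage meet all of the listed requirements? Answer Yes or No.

Yes

1. condition 'offers delivery' does not hold → requirement n/a → met
2. excise tax filing 41 days ago vs limit 45 → met
3. condition 'sells kegs' does not hold → requirement n/a → met
4. hours-of-sale posting present → met
5. signage compliance review 481 days ago vs limit 540 → met
6. liquor liability coverage $1,325,000 ≥ $1,275,000 → met
7. security system test 444 days ago vs limit 730 → met
8. inventory reconciliation 158 days ago vs limit 180 → met
All met.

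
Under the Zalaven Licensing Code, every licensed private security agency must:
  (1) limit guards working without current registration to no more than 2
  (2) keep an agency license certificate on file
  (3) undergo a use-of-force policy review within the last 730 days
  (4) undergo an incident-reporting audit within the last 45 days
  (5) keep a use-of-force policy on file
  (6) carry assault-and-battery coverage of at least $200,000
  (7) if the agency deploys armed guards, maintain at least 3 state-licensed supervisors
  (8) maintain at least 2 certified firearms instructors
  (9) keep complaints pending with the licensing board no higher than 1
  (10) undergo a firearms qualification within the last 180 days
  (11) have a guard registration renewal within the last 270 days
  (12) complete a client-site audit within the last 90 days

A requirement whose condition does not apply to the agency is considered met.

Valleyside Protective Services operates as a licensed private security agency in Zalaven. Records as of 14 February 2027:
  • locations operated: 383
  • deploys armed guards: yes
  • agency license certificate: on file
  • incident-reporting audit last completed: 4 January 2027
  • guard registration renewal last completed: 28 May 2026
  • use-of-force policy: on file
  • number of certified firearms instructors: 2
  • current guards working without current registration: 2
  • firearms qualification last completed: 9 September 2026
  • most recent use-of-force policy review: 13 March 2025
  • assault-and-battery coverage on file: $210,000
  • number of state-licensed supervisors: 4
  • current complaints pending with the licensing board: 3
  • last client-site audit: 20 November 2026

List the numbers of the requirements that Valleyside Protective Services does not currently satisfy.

9

1. guards working without current registration 2 ≤ 2 → met
2. agency license certificate present → met
3. use-of-force policy review 703 days ago vs limit 730 → met
4. incident-reporting audit 41 days ago vs limit 45 → met
5. use-of-force policy present → met
6. assault-and-battery coverage $210,000 ≥ $200,000 → met
7. condition 'deploys armed guards' holds; state-licensed supervisors 4 ≥ 3 → met
8. certified firearms instructors 2 ≥ 2 → met
9. complaints pending with the licensing board 3 > 1 → not met
10. firearms qualification 158 days ago vs limit 180 → met
11. guard registration renewal 262 days ago vs limit 270 → met
12. client-site audit 86 days ago vs limit 90 → met
Not met: 9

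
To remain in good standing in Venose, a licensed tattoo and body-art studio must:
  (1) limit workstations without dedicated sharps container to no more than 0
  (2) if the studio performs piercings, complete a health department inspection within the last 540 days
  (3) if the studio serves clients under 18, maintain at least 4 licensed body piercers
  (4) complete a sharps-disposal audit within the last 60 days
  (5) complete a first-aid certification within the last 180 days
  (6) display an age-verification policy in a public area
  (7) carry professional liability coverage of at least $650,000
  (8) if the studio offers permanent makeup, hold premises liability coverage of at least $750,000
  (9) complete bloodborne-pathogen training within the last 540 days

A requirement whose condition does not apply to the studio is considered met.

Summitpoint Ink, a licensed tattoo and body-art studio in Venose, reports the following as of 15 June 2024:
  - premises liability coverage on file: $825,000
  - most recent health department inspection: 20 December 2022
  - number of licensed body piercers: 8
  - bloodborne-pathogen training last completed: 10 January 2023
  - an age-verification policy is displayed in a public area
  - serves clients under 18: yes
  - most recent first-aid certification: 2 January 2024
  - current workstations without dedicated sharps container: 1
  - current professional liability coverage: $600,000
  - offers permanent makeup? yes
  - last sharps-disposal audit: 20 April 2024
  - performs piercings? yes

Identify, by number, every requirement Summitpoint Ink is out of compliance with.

1, 2, 7

1. workstations without dedicated sharps container 1 > 0 → not met
2. condition 'performs piercings' holds; health department inspection 543 days ago vs limit 540 → not met
3. condition 'serves clients under 18' holds; licensed body piercers 8 ≥ 4 → met
4. sharps-disposal audit 56 days ago vs limit 60 → met
5. first-aid certification 165 days ago vs limit 180 → met
6. age-verification policy present → met
7. professional liability coverage $600,000 < $650,000 → not met
8. condition 'offers permanent makeup' holds; premises liability coverage $825,000 ≥ $750,000 → met
9. bloodborne-pathogen training 522 days ago vs limit 540 → met
Not met: 1, 2, 7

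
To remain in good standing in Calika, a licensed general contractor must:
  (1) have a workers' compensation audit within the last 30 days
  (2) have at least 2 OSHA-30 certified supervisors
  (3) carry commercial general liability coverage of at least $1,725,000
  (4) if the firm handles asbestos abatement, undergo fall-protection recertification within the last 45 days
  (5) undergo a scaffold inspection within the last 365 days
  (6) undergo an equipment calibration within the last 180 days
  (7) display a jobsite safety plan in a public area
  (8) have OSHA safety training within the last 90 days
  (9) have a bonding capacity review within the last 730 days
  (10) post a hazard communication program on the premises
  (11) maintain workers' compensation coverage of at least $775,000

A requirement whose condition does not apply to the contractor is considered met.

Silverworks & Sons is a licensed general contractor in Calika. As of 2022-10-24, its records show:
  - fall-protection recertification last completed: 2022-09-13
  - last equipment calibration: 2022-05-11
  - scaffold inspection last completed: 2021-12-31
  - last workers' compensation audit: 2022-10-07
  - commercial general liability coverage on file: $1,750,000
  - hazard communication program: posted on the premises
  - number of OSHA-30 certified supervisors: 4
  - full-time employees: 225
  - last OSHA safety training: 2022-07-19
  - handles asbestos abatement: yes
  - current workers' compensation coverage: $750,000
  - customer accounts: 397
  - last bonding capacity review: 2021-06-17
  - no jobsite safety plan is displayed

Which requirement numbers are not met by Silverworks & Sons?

7, 8, 11

1. workers' compensation audit 17 days ago vs limit 30 → met
2. OSHA-30 certified supervisors 4 ≥ 2 → met
3. commercial general liability coverage $1,750,000 ≥ $1,725,000 → met
4. condition 'handles asbestos abatement' holds; fall-protection recertification 41 days ago vs limit 45 → met
5. scaffold inspection 297 days ago vs limit 365 → met
6. equipment calibration 166 days ago vs limit 180 → met
7. jobsite safety plan absent → not met
8. OSHA safety training 97 days ago vs limit 90 → not met
9. bonding capacity review 494 days ago vs limit 730 → met
10. hazard communication program present → met
11. workers' compensation coverage $750,000 < $775,000 → not met
Not met: 7, 8, 11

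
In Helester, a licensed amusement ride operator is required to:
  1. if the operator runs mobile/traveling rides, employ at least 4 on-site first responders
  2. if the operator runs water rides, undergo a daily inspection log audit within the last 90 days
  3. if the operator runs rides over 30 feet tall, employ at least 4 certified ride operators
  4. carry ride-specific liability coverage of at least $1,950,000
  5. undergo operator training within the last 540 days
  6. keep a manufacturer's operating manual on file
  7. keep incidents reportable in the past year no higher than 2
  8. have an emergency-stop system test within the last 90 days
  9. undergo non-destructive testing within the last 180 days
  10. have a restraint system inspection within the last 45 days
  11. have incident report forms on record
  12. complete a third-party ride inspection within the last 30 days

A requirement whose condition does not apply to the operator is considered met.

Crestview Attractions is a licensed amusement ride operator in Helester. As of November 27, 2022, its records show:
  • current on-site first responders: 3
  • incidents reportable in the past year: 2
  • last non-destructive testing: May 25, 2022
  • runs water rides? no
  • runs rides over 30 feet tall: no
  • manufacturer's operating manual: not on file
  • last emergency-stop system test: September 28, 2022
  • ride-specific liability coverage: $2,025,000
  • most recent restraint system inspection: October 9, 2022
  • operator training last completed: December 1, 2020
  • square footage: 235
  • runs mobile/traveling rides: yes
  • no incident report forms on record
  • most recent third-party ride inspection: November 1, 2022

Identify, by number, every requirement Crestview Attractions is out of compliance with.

1. condition 'runs mobile/traveling rides' holds; on-site first responders 3 < 4 → not met
2. condition 'runs water rides' does not hold → requirement n/a → met
3. condition 'runs rides over 30 feet tall' does not hold → requirement n/a → met
4. ride-specific liability coverage $2,025,000 ≥ $1,950,000 → met
5. operator training 726 days ago vs limit 540 → not met
6. manufacturer's operating manual absent → not met
7. incidents reportable in the past year 2 ≤ 2 → met
8. emergency-stop system test 60 days ago vs limit 90 → met
9. non-destructive testing 186 days ago vs limit 180 → not met
10. restraint system inspection 49 days ago vs limit 45 → not met
11. incident report forms absent → not met
12. third-party ride inspection 26 days ago vs limit 30 → met
Not met: 1, 5, 6, 9, 10, 11

1, 5, 6, 9, 10, 11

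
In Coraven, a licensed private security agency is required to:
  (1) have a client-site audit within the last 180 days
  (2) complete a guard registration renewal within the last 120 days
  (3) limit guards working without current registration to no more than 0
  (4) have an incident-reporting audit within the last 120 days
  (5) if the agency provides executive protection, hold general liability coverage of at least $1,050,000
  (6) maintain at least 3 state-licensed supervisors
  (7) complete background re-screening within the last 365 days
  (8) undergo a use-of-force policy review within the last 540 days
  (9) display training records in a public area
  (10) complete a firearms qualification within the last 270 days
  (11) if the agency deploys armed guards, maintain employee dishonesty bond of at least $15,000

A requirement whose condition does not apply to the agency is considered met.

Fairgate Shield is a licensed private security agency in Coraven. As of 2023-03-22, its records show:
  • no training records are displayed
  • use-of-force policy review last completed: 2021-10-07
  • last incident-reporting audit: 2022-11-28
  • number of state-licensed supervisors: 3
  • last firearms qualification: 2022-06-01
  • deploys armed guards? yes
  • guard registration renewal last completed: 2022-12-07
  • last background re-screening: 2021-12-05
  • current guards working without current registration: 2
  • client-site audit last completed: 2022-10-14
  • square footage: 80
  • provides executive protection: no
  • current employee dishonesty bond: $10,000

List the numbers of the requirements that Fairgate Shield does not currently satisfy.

1. client-site audit 159 days ago vs limit 180 → met
2. guard registration renewal 105 days ago vs limit 120 → met
3. guards working without current registration 2 > 0 → not met
4. incident-reporting audit 114 days ago vs limit 120 → met
5. condition 'provides executive protection' does not hold → requirement n/a → met
6. state-licensed supervisors 3 ≥ 3 → met
7. background re-screening 472 days ago vs limit 365 → not met
8. use-of-force policy review 531 days ago vs limit 540 → met
9. training records absent → not met
10. firearms qualification 294 days ago vs limit 270 → not met
11. condition 'deploys armed guards' holds; employee dishonesty bond $10,000 < $15,000 → not met
Not met: 3, 7, 9, 10, 11

3, 7, 9, 10, 11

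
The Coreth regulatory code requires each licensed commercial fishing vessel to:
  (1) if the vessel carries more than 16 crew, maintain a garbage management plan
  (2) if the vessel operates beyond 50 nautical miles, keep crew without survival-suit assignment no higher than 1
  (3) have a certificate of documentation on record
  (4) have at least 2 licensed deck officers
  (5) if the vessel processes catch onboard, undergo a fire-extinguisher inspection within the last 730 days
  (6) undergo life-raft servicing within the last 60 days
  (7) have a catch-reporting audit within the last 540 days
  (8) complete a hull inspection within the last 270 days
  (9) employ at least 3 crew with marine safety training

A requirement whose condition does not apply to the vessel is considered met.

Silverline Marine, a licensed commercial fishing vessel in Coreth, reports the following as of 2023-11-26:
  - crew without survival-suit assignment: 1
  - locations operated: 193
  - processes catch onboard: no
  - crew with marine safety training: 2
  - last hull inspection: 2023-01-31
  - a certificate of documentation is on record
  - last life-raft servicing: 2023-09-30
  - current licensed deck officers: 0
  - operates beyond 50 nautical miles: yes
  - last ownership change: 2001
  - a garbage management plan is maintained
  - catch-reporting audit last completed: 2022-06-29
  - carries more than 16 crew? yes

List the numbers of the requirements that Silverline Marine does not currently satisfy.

1. condition 'carries more than 16 crew' holds; garbage management plan present → met
2. condition 'operates beyond 50 nautical miles' holds; crew without survival-suit assignment 1 ≤ 1 → met
3. certificate of documentation present → met
4. licensed deck officers 0 < 2 → not met
5. condition 'processes catch onboard' does not hold → requirement n/a → met
6. life-raft servicing 57 days ago vs limit 60 → met
7. catch-reporting audit 515 days ago vs limit 540 → met
8. hull inspection 299 days ago vs limit 270 → not met
9. crew with marine safety training 2 < 3 → not met
Not met: 4, 8, 9

4, 8, 9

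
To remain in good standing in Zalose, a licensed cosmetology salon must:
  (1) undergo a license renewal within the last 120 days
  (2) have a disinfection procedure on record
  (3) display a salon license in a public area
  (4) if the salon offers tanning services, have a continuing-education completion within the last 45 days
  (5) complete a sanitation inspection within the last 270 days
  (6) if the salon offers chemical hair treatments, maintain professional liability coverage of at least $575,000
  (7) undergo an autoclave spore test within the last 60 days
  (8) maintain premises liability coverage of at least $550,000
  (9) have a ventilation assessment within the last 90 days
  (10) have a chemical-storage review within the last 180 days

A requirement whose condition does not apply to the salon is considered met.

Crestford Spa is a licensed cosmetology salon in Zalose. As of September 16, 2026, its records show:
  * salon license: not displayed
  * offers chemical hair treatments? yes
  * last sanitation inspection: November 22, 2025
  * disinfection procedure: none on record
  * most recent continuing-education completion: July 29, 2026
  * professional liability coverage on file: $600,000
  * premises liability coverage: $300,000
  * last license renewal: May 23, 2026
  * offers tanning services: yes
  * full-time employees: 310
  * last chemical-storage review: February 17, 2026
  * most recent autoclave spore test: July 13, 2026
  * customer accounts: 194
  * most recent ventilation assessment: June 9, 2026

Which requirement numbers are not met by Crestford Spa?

2, 3, 4, 5, 7, 8, 9, 10

1. license renewal 116 days ago vs limit 120 → met
2. disinfection procedure absent → not met
3. salon license absent → not met
4. condition 'offers tanning services' holds; continuing-education completion 49 days ago vs limit 45 → not met
5. sanitation inspection 298 days ago vs limit 270 → not met
6. condition 'offers chemical hair treatments' holds; professional liability coverage $600,000 ≥ $575,000 → met
7. autoclave spore test 65 days ago vs limit 60 → not met
8. premises liability coverage $300,000 < $550,000 → not met
9. ventilation assessment 99 days ago vs limit 90 → not met
10. chemical-storage review 211 days ago vs limit 180 → not met
Not met: 2, 3, 4, 5, 7, 8, 9, 10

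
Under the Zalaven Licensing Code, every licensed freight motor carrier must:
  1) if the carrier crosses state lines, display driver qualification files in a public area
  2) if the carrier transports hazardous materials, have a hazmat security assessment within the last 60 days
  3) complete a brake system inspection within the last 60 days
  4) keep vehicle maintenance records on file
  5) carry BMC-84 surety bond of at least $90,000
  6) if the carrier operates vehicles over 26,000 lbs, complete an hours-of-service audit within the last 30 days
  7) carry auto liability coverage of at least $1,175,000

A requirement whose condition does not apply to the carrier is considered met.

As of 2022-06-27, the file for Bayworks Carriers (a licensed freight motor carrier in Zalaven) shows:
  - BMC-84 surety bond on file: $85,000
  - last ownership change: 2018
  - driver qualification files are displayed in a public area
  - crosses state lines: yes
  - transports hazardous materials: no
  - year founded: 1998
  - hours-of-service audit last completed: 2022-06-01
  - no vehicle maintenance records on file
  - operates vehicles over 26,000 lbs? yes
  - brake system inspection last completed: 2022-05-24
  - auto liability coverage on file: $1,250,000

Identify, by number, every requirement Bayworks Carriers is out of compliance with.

4, 5

1. condition 'crosses state lines' holds; driver qualification files present → met
2. condition 'transports hazardous materials' does not hold → requirement n/a → met
3. brake system inspection 34 days ago vs limit 60 → met
4. vehicle maintenance records absent → not met
5. BMC-84 surety bond $85,000 < $90,000 → not met
6. condition 'operates vehicles over 26,000 lbs' holds; hours-of-service audit 26 days ago vs limit 30 → met
7. auto liability coverage $1,250,000 ≥ $1,175,000 → met
Not met: 4, 5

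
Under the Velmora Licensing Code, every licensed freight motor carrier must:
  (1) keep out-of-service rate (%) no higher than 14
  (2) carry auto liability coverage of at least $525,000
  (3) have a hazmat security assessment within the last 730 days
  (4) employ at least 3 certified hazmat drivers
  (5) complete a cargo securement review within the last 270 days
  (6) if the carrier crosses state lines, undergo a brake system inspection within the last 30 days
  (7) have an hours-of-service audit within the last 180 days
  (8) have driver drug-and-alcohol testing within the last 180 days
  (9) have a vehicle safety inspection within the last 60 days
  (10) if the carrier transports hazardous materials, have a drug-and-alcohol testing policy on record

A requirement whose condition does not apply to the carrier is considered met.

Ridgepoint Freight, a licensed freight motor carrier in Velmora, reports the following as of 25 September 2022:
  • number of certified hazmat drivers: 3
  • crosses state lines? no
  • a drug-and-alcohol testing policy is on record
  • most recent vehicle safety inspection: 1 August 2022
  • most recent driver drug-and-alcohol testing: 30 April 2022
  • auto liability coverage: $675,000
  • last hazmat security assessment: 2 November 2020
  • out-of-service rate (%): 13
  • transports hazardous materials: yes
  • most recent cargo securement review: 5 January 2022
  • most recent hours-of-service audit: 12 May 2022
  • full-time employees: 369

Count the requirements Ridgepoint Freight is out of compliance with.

1. out-of-service rate (%) 13 ≤ 14 → met
2. auto liability coverage $675,000 ≥ $525,000 → met
3. hazmat security assessment 692 days ago vs limit 730 → met
4. certified hazmat drivers 3 ≥ 3 → met
5. cargo securement review 263 days ago vs limit 270 → met
6. condition 'crosses state lines' does not hold → requirement n/a → met
7. hours-of-service audit 136 days ago vs limit 180 → met
8. driver drug-and-alcohol testing 148 days ago vs limit 180 → met
9. vehicle safety inspection 55 days ago vs limit 60 → met
10. condition 'transports hazardous materials' holds; drug-and-alcohol testing policy present → met
Not met: 0 of 10

0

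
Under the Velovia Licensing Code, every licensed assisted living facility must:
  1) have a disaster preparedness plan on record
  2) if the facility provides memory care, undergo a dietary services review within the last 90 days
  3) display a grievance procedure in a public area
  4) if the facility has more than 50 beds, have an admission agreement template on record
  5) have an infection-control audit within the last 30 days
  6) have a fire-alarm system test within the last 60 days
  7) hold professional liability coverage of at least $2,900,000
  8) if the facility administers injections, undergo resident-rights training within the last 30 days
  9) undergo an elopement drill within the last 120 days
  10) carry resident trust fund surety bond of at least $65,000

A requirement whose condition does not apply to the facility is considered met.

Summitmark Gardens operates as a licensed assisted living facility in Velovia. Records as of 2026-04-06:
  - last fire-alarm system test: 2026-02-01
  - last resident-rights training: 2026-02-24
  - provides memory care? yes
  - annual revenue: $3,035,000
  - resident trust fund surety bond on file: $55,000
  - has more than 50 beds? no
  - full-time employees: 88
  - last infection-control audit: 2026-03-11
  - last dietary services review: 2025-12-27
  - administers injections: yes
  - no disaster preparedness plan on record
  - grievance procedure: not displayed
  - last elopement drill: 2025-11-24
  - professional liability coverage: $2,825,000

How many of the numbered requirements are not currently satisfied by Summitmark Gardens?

1. disaster preparedness plan absent → not met
2. condition 'provides memory care' holds; dietary services review 100 days ago vs limit 90 → not met
3. grievance procedure absent → not met
4. condition 'has more than 50 beds' does not hold → requirement n/a → met
5. infection-control audit 26 days ago vs limit 30 → met
6. fire-alarm system test 64 days ago vs limit 60 → not met
7. professional liability coverage $2,825,000 < $2,900,000 → not met
8. condition 'administers injections' holds; resident-rights training 41 days ago vs limit 30 → not met
9. elopement drill 133 days ago vs limit 120 → not met
10. resident trust fund surety bond $55,000 < $65,000 → not met
Not met: 8 of 10

8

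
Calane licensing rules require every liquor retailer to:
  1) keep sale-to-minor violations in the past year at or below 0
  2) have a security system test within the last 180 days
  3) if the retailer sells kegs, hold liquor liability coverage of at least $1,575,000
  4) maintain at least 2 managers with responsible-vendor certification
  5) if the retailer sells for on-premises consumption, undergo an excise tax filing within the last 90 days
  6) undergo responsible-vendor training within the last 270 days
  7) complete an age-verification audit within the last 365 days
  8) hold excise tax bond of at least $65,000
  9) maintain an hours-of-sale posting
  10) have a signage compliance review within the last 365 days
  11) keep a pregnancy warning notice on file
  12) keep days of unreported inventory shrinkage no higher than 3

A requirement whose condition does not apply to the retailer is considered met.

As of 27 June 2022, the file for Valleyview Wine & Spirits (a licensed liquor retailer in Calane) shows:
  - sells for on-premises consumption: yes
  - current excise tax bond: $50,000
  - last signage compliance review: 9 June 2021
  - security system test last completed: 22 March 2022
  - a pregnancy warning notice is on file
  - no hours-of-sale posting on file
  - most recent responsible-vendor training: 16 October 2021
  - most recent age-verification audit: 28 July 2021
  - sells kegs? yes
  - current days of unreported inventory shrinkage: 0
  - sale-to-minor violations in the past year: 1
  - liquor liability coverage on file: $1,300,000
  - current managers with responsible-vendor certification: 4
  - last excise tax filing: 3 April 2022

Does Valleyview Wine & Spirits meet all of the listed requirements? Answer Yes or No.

No

1. sale-to-minor violations in the past year 1 > 0 → not met
2. security system test 97 days ago vs limit 180 → met
3. condition 'sells kegs' holds; liquor liability coverage $1,300,000 < $1,575,000 → not met
4. managers with responsible-vendor certification 4 ≥ 2 → met
5. condition 'sells for on-premises consumption' holds; excise tax filing 85 days ago vs limit 90 → met
6. responsible-vendor training 254 days ago vs limit 270 → met
7. age-verification audit 334 days ago vs limit 365 → met
8. excise tax bond $50,000 < $65,000 → not met
9. hours-of-sale posting absent → not met
10. signage compliance review 383 days ago vs limit 365 → not met
11. pregnancy warning notice present → met
12. days of unreported inventory shrinkage 0 ≤ 3 → met
Not met: 1, 3, 8, 9, 10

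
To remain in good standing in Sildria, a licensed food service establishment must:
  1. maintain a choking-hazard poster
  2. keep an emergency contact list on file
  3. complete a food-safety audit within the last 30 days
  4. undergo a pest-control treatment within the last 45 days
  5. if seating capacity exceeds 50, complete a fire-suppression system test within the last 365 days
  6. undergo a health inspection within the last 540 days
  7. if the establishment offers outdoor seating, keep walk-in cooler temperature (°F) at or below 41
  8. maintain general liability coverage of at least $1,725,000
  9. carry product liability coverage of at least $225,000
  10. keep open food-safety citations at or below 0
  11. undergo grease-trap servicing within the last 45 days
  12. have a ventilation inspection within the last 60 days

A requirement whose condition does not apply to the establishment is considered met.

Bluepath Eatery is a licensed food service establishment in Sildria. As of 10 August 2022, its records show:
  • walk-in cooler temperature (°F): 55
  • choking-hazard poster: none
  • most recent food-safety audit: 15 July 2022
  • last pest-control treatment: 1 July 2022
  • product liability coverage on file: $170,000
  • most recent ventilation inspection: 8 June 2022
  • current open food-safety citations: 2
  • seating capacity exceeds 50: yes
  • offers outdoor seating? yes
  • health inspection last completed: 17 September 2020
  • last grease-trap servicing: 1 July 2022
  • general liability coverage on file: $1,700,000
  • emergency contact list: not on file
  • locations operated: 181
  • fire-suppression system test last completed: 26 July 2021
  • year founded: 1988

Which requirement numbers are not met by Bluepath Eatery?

1. choking-hazard poster absent → not met
2. emergency contact list absent → not met
3. food-safety audit 26 days ago vs limit 30 → met
4. pest-control treatment 40 days ago vs limit 45 → met
5. condition 'seating capacity exceeds 50' holds; fire-suppression system test 380 days ago vs limit 365 → not met
6. health inspection 692 days ago vs limit 540 → not met
7. condition 'offers outdoor seating' holds; walk-in cooler temperature (°F) 55 > 41 → not met
8. general liability coverage $1,700,000 < $1,725,000 → not met
9. product liability coverage $170,000 < $225,000 → not met
10. open food-safety citations 2 > 0 → not met
11. grease-trap servicing 40 days ago vs limit 45 → met
12. ventilation inspection 63 days ago vs limit 60 → not met
Not met: 1, 2, 5, 6, 7, 8, 9, 10, 12

1, 2, 5, 6, 7, 8, 9, 10, 12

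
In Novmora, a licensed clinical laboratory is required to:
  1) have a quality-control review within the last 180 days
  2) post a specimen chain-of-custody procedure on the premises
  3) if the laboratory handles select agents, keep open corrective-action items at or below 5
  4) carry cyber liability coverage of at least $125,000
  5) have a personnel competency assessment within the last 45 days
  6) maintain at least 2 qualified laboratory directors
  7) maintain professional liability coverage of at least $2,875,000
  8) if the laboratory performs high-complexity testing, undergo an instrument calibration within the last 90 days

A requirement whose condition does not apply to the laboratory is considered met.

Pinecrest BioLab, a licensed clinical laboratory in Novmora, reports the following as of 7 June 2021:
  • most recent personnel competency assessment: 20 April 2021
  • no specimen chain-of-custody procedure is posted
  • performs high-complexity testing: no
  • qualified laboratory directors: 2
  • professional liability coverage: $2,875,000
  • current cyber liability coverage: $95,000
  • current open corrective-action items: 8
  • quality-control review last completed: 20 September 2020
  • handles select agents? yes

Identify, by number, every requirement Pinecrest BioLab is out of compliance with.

1. quality-control review 260 days ago vs limit 180 → not met
2. specimen chain-of-custody procedure absent → not met
3. condition 'handles select agents' holds; open corrective-action items 8 > 5 → not met
4. cyber liability coverage $95,000 < $125,000 → not met
5. personnel competency assessment 48 days ago vs limit 45 → not met
6. qualified laboratory directors 2 ≥ 2 → met
7. professional liability coverage $2,875,000 ≥ $2,875,000 → met
8. condition 'performs high-complexity testing' does not hold → requirement n/a → met
Not met: 1, 2, 3, 4, 5

1, 2, 3, 4, 5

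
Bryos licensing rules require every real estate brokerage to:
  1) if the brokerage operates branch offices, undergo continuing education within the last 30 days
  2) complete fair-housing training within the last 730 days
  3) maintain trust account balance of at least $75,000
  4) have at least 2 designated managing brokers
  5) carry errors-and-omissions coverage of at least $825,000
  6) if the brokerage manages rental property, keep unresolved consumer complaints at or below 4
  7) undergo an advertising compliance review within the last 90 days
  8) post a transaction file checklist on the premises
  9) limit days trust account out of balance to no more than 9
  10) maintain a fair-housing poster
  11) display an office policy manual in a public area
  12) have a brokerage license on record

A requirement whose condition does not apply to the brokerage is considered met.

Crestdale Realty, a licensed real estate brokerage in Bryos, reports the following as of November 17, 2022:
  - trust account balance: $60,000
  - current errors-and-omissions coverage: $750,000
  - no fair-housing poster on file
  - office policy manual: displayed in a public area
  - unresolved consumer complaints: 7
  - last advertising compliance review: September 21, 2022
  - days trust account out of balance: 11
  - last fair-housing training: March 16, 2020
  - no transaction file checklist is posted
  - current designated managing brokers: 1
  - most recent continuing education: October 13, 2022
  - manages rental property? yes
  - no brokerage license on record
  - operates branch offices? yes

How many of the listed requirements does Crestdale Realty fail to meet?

1. condition 'operates branch offices' holds; continuing education 35 days ago vs limit 30 → not met
2. fair-housing training 976 days ago vs limit 730 → not met
3. trust account balance $60,000 < $75,000 → not met
4. designated managing brokers 1 < 2 → not met
5. errors-and-omissions coverage $750,000 < $825,000 → not met
6. condition 'manages rental property' holds; unresolved consumer complaints 7 > 4 → not met
7. advertising compliance review 57 days ago vs limit 90 → met
8. transaction file checklist absent → not met
9. days trust account out of balance 11 > 9 → not met
10. fair-housing poster absent → not met
11. office policy manual present → met
12. brokerage license absent → not met
Not met: 10 of 12

10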